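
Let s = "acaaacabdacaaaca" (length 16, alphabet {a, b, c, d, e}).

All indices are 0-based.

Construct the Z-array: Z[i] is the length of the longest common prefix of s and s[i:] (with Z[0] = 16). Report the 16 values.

Z[0]=16
i=1: fresh scan; Z[1]=0
i=2: fresh scan; Z[2]=1 scan→box=[2,3)
i=3: fresh scan; Z[3]=1 scan→box=[3,4)
i=4: fresh scan; Z[4]=3 scan→box=[4,7)
i=5: min(r-i=2, Z[1]=0)=0; Z[5]=0
i=6: min(r-i=1, Z[2]=1)=1; Z[6]=1
i=7: fresh scan; Z[7]=0
i=8: fresh scan; Z[8]=0
i=9: fresh scan; Z[9]=7 scan→box=[9,16)
i=10: min(r-i=6, Z[1]=0)=0; Z[10]=0
i=11: min(r-i=5, Z[2]=1)=1; Z[11]=1
i=12: min(r-i=4, Z[3]=1)=1; Z[12]=1
i=13: min(r-i=3, Z[4]=3)=3; Z[13]=3
i=14: min(r-i=2, Z[5]=0)=0; Z[14]=0
i=15: min(r-i=1, Z[6]=1)=1; Z[15]=1

[16, 0, 1, 1, 3, 0, 1, 0, 0, 7, 0, 1, 1, 3, 0, 1]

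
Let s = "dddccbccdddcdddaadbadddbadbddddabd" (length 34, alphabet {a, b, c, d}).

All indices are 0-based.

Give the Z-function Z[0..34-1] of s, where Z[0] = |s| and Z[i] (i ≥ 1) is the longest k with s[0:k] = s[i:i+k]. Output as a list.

Z[0]=34
i=1: i≥r, start 0; Z[1]=2 grow→box=[1,3)
i=2: min(r-i=1, Z[1]=2)=1; Z[2]=1
i=3: i≥r, start 0; Z[3]=0
i=4: i≥r, start 0; Z[4]=0
i=5: i≥r, start 0; Z[5]=0
i=6: i≥r, start 0; Z[6]=0
i=7: i≥r, start 0; Z[7]=0
i=8: i≥r, start 0; Z[8]=4 grow→box=[8,12)
i=9: min(r-i=3, Z[1]=2)=2; Z[9]=2
i=10: min(r-i=2, Z[2]=1)=1; Z[10]=1
i=11: min(r-i=1, Z[3]=0)=0; Z[11]=0
i=12: i≥r, start 0; Z[12]=3 grow→box=[12,15)
i=13: min(r-i=2, Z[1]=2)=2; Z[13]=2
i=14: min(r-i=1, Z[2]=1)=1; Z[14]=1
i=15: i≥r, start 0; Z[15]=0
i=16: i≥r, start 0; Z[16]=0
i=17: i≥r, start 0; Z[17]=1 grow→box=[17,18)
i=18: i≥r, start 0; Z[18]=0
i=19: i≥r, start 0; Z[19]=0
i=20: i≥r, start 0; Z[20]=3 grow→box=[20,23)
i=21: min(r-i=2, Z[1]=2)=2; Z[21]=2
i=22: min(r-i=1, Z[2]=1)=1; Z[22]=1
i=23: i≥r, start 0; Z[23]=0
i=24: i≥r, start 0; Z[24]=0
i=25: i≥r, start 0; Z[25]=1 grow→box=[25,26)
i=26: i≥r, start 0; Z[26]=0
i=27: i≥r, start 0; Z[27]=3 grow→box=[27,30)
i=28: min(r-i=2, Z[1]=2)=2; Z[28]=3 grow→box=[28,31)
i=29: min(r-i=2, Z[1]=2)=2; Z[29]=2
i=30: min(r-i=1, Z[2]=1)=1; Z[30]=1
i=31: i≥r, start 0; Z[31]=0
i=32: i≥r, start 0; Z[32]=0
i=33: i≥r, start 0; Z[33]=1 grow→box=[33,34)

[34, 2, 1, 0, 0, 0, 0, 0, 4, 2, 1, 0, 3, 2, 1, 0, 0, 1, 0, 0, 3, 2, 1, 0, 0, 1, 0, 3, 3, 2, 1, 0, 0, 1]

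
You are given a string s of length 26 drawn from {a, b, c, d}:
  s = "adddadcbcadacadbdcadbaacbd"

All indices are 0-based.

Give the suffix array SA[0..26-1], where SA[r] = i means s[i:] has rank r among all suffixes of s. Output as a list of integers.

[21, 11, 22, 9, 18, 13, 4, 0, 20, 7, 24, 15, 8, 17, 12, 6, 23, 25, 10, 3, 19, 14, 16, 5, 2, 1]

sorted suffixes:
  #0 SA[0]=21  'aacbd'
  #1 SA[1]=11  'acadbdcadbaacbd'
  #2 SA[2]=22  'acbd'
  #3 SA[3]=9  'adacadbdcadbaacbd'
  #4 SA[4]=18  'adbaacbd'
  #5 SA[5]=13  'adbdcadbaacbd'
  #6 SA[6]=4  'adcbcadacadbdcadbaacbd'
  #7 SA[7]=0  'adddadcbcadacadbdcadbaacbd'
  #8 SA[8]=20  'baacbd'
  #9 SA[9]=7  'bcadacadbdcadbaacbd'
  #10 SA[10]=24  'bd'
  #11 SA[11]=15  'bdcadbaacbd'
  #12 SA[12]=8  'cadacadbdcadbaacbd'
  #13 SA[13]=17  'cadbaacbd'
  #14 SA[14]=12  'cadbdcadbaacbd'
  #15 SA[15]=6  'cbcadacadbdcadbaacbd'
  #16 SA[16]=23  'cbd'
  #17 SA[17]=25  'd'
  #18 SA[18]=10  'dacadbdcadbaacbd'
  #19 SA[19]=3  'dadcbcadacadbdcadbaacbd'
  #20 SA[20]=19  'dbaacbd'
  #21 SA[21]=14  'dbdcadbaacbd'
  #22 SA[22]=16  'dcadbaacbd'
  #23 SA[23]=5  'dcbcadacadbdcadbaacbd'
  #24 SA[24]=2  'ddadcbcadacadbdcadbaacbd'
  #25 SA[25]=1  'dddadcbcadacadbdcadbaacbd'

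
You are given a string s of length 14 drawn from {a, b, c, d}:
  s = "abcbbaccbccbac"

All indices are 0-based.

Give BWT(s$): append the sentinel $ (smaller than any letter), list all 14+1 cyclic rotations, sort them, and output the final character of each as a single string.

c$bbcbcacacbcba

rank  rotation         last
    0  $abcbbaccbccbac  c
    1  abcbbaccbccbac$  $
    2  ac$abcbbaccbccb  b
    3  accbccbac$abcbb  b
    4  bac$abcbbaccbcc  c
    5  baccbccbac$abcb  b
    6  bbaccbccbac$abc  c
    7  bcbbaccbccbac$a  a
    8  bccbac$abcbbacc  c
    9  c$abcbbaccbccba  a
   10  cbac$abcbbaccbc  c
   11  cbbaccbccbac$ab  b
   12  cbccbac$abcbbac  c
   13  ccbac$abcbbaccb  b
   14  ccbccbac$abcbba  a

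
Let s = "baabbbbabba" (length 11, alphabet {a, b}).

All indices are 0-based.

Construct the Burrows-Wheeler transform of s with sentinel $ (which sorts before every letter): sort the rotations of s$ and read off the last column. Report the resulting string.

rank  rotation      last
    0  $baabbbbabba  a
    1  a$baabbbbabb  b
    2  aabbbbabba$b  b
    3  abba$baabbbb  b
    4  abbbbabba$ba  a
    5  ba$baabbbbab  b
    6  baabbbbabba$  $
    7  babba$baabbb  b
    8  bba$baabbbba  a
    9  bbabba$baabb  b
   10  bbbabba$baab  b
   11  bbbbabba$baa  a

abbbab$babba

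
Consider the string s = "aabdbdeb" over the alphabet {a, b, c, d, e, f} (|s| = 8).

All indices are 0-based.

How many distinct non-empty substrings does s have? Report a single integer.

31

rank | idx | suffix
   0 |   0 | aabdbdeb
   1 |   1 | abdbdeb
   2 |   7 | b
   3 |   2 | bdbdeb
   4 |   4 | bdeb
   5 |   3 | dbdeb
   6 |   5 | deb
   7 |   6 | eb

SA = [0, 1, 7, 2, 4, 3, 5, 6]
i: (SA[i-1],SA[i]) lcp shared
  1: (0,1) 1 'a'
  2: (1,7) 0 ''
  3: (7,2) 1 'b'
  4: (2,4) 2 'bd'
  5: (4,3) 0 ''
  6: (3,5) 1 'd'
  7: (5,6) 0 ''

n(n+1)/2 = 8·9/2 = 36
Σ LCP = 0 + 1 + 0 + 1 + 2 + 0 + 1 + 0 = 5
distinct = 36 − 5 = 31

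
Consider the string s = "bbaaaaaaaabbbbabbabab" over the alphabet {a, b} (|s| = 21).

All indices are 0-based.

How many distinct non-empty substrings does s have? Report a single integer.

174

sorted suffixes:
  #0 SA[0]=2  'aaaaaaaabbbbabbabab'
  #1 SA[1]=3  'aaaaaaabbbbabbabab'
  #2 SA[2]=4  'aaaaaabbbbabbabab'
  #3 SA[3]=5  'aaaaabbbbabbabab'
  #4 SA[4]=6  'aaaabbbbabbabab'
  #5 SA[5]=7  'aaabbbbabbabab'
  #6 SA[6]=8  'aabbbbabbabab'
  #7 SA[7]=19  'ab'
  #8 SA[8]=17  'abab'
  #9 SA[9]=14  'abbabab'
  #10 SA[10]=9  'abbbbabbabab'
  #11 SA[11]=20  'b'
  #12 SA[12]=1  'baaaaaaaabbbbabbabab'
  #13 SA[13]=18  'bab'
  #14 SA[14]=16  'babab'
  #15 SA[15]=13  'babbabab'
  #16 SA[16]=0  'bbaaaaaaaabbbbabbabab'
  #17 SA[17]=15  'bbabab'
  #18 SA[18]=12  'bbabbabab'
  #19 SA[19]=11  'bbbabbabab'
  #20 SA[20]=10  'bbbbabbabab'

SA = [2, 3, 4, 5, 6, 7, 8, 19, 17, 14, 9, 20, 1, 18, 16, 13, 0, 15, 12, 11, 10]
rank  pair      lcp
   1  s[2:],s[3:]  7  'aaaaaaa'
   2  s[3:],s[4:]  6  'aaaaaa'
   3  s[4:],s[5:]  5  'aaaaa'
   4  s[5:],s[6:]  4  'aaaa'
   5  s[6:],s[7:]  3  'aaa'
   6  s[7:],s[8:]  2  'aa'
   7  s[8:],s[19:]  1  'a'
   8  s[19:],s[17:]  2  'ab'
   9  s[17:],s[14:]  2  'ab'
  10  s[14:],s[9:]  3  'abb'
  11  s[9:],s[20:]  0  ''
  12  s[20:],s[1:]  1  'b'
  13  s[1:],s[18:]  2  'ba'
  14  s[18:],s[16:]  3  'bab'
  15  s[16:],s[13:]  3  'bab'
  16  s[13:],s[0:]  1  'b'
  17  s[0:],s[15:]  3  'bba'
  18  s[15:],s[12:]  4  'bbab'
  19  s[12:],s[11:]  2  'bb'
  20  s[11:],s[10:]  3  'bbb'

n(n+1)/2 = 21·22/2 = 231
Σ LCP = 0 + 7 + 6 + 5 + 4 + 3 + 2 + 1 + 2 + 2 + 3 + 0 + 1 + 2 + 3 + 3 + 1 + 3 + 4 + 2 + 3 = 57
distinct = 231 − 57 = 174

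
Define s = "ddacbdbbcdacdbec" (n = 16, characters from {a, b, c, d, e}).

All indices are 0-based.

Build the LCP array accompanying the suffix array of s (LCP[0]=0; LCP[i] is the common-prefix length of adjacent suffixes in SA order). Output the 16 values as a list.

[0, 2, 0, 1, 1, 1, 0, 1, 1, 2, 0, 3, 1, 2, 1, 0]

rank→(start, suffix):
  0 → (2, 'acbdbbcdacdbec')
  1 → (10, 'acdbec')
  2 → (6, 'bbcdacdbec')
  3 → (7, 'bcdacdbec')
  4 → (4, 'bdbbcdacdbec')
  5 → (13, 'bec')
  6 → (15, 'c')
  7 → (3, 'cbdbbcdacdbec')
  8 → (8, 'cdacdbec')
  9 → (11, 'cdbec')
  10 → (1, 'dacbdbbcdacdbec')
  11 → (9, 'dacdbec')
  12 → (5, 'dbbcdacdbec')
  13 → (12, 'dbec')
  14 → (0, 'ddacbdbbcdacdbec')
  15 → (14, 'ec')

SA = [2, 10, 6, 7, 4, 13, 15, 3, 8, 11, 1, 9, 5, 12, 0, 14]
i: (SA[i-1],SA[i]) lcp shared
  1: (2,10) 2 'ac'
  2: (10,6) 0 ''
  3: (6,7) 1 'b'
  4: (7,4) 1 'b'
  5: (4,13) 1 'b'
  6: (13,15) 0 ''
  7: (15,3) 1 'c'
  8: (3,8) 1 'c'
  9: (8,11) 2 'cd'
  10: (11,1) 0 ''
  11: (1,9) 3 'dac'
  12: (9,5) 1 'd'
  13: (5,12) 2 'db'
  14: (12,0) 1 'd'
  15: (0,14) 0 ''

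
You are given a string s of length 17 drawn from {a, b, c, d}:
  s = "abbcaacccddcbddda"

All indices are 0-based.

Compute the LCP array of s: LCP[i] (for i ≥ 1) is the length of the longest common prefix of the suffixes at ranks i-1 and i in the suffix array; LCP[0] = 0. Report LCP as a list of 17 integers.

rank | idx | suffix
   0 |  16 | a
   1 |   4 | aacccddcbddda
   2 |   0 | abbcaacccddcbddda
   3 |   5 | acccddcbddda
   4 |   1 | bbcaacccddcbddda
   5 |   2 | bcaacccddcbddda
   6 |  12 | bddda
   7 |   3 | caacccddcbddda
   8 |  11 | cbddda
   9 |   6 | cccddcbddda
  10 |   7 | ccddcbddda
  11 |   8 | cddcbddda
  12 |  15 | da
  13 |  10 | dcbddda
  14 |  14 | dda
  15 |   9 | ddcbddda
  16 |  13 | ddda

SA = [16, 4, 0, 5, 1, 2, 12, 3, 11, 6, 7, 8, 15, 10, 14, 9, 13]
i: (SA[i-1],SA[i]) lcp shared
  1: (16,4) 1 'a'
  2: (4,0) 1 'a'
  3: (0,5) 1 'a'
  4: (5,1) 0 ''
  5: (1,2) 1 'b'
  6: (2,12) 1 'b'
  7: (12,3) 0 ''
  8: (3,11) 1 'c'
  9: (11,6) 1 'c'
  10: (6,7) 2 'cc'
  11: (7,8) 1 'c'
  12: (8,15) 0 ''
  13: (15,10) 1 'd'
  14: (10,14) 1 'd'
  15: (14,9) 2 'dd'
  16: (9,13) 2 'dd'

[0, 1, 1, 1, 0, 1, 1, 0, 1, 1, 2, 1, 0, 1, 1, 2, 2]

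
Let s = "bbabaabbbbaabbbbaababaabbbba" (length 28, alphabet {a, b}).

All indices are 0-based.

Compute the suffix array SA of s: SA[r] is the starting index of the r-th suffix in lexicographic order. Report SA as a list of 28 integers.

[27, 16, 21, 10, 4, 19, 2, 17, 22, 11, 5, 26, 15, 20, 9, 3, 18, 1, 25, 14, 8, 0, 24, 13, 7, 23, 12, 6]

rank | idx | suffix
   0 |  27 | a
   1 |  16 | aababaabbbba
   2 |  21 | aabbbba
   3 |  10 | aabbbbaababaabbbba
   4 |   4 | aabbbbaabbbbaababaabbbba
   5 |  19 | abaabbbba
   6 |   2 | abaabbbbaabbbbaababaabbbba
   7 |  17 | ababaabbbba
   8 |  22 | abbbba
   9 |  11 | abbbbaababaabbbba
  10 |   5 | abbbbaabbbbaababaabbbba
  11 |  26 | ba
  12 |  15 | baababaabbbba
  13 |  20 | baabbbba
  14 |   9 | baabbbbaababaabbbba
  15 |   3 | baabbbbaabbbbaababaabbbba
  16 |  18 | babaabbbba
  17 |   1 | babaabbbbaabbbbaababaabbbba
  18 |  25 | bba
  19 |  14 | bbaababaabbbba
  20 |   8 | bbaabbbbaababaabbbba
  21 |   0 | bbabaabbbbaabbbbaababaabbbba
  22 |  24 | bbba
  23 |  13 | bbbaababaabbbba
  24 |   7 | bbbaabbbbaababaabbbba
  25 |  23 | bbbba
  26 |  12 | bbbbaababaabbbba
  27 |   6 | bbbbaabbbbaababaabbbba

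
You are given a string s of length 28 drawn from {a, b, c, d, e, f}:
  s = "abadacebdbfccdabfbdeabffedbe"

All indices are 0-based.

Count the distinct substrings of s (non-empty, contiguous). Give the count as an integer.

376

rank | idx | suffix
   0 |   0 | abadacebdbfccdabfbdeabffedbe
   1 |  14 | abfbdeabffedbe
   2 |  20 | abffedbe
   3 |   4 | acebdbfccdabfbdeabffedbe
   4 |   2 | adacebdbfccdabfbdeabffedbe
   5 |   1 | badacebdbfccdabfbdeabffedbe
   6 |   7 | bdbfccdabfbdeabffedbe
   7 |  17 | bdeabffedbe
   8 |  26 | be
   9 |  15 | bfbdeabffedbe
  10 |   9 | bfccdabfbdeabffedbe
  11 |  21 | bffedbe
  12 |  11 | ccdabfbdeabffedbe
  13 |  12 | cdabfbdeabffedbe
  14 |   5 | cebdbfccdabfbdeabffedbe
  15 |  13 | dabfbdeabffedbe
  16 |   3 | dacebdbfccdabfbdeabffedbe
  17 |  25 | dbe
  18 |   8 | dbfccdabfbdeabffedbe
  19 |  18 | deabffedbe
  20 |  27 | e
  21 |  19 | eabffedbe
  22 |   6 | ebdbfccdabfbdeabffedbe
  23 |  24 | edbe
  24 |  16 | fbdeabffedbe
  25 |  10 | fccdabfbdeabffedbe
  26 |  23 | fedbe
  27 |  22 | ffedbe

SA = [0, 14, 20, 4, 2, 1, 7, 17, 26, 15, 9, 21, 11, 12, 5, 13, 3, 25, 8, 18, 27, 19, 6, 24, 16, 10, 23, 22]
[i] adj suffixes → lcp
  [1] 0/14 → 2 ('ab')
  [2] 14/20 → 3 ('abf')
  [3] 20/4 → 1 ('a')
  [4] 4/2 → 1 ('a')
  [5] 2/1 → 0 ('')
  [6] 1/7 → 1 ('b')
  [7] 7/17 → 2 ('bd')
  [8] 17/26 → 1 ('b')
  [9] 26/15 → 1 ('b')
  [10] 15/9 → 2 ('bf')
  [11] 9/21 → 2 ('bf')
  [12] 21/11 → 0 ('')
  [13] 11/12 → 1 ('c')
  [14] 12/5 → 1 ('c')
  [15] 5/13 → 0 ('')
  [16] 13/3 → 2 ('da')
  [17] 3/25 → 1 ('d')
  [18] 25/8 → 2 ('db')
  [19] 8/18 → 1 ('d')
  [20] 18/27 → 0 ('')
  [21] 27/19 → 1 ('e')
  [22] 19/6 → 1 ('e')
  [23] 6/24 → 1 ('e')
  [24] 24/16 → 0 ('')
  [25] 16/10 → 1 ('f')
  [26] 10/23 → 1 ('f')
  [27] 23/22 → 1 ('f')

n(n+1)/2 = 28·29/2 = 406
Σ LCP = 0 + 2 + 3 + 1 + 1 + 0 + 1 + 2 + 1 + 1 + 2 + 2 + 0 + 1 + 1 + 0 + 2 + 1 + 2 + 1 + 0 + 1 + 1 + 1 + 0 + 1 + 1 + 1 = 30
distinct = 406 − 30 = 376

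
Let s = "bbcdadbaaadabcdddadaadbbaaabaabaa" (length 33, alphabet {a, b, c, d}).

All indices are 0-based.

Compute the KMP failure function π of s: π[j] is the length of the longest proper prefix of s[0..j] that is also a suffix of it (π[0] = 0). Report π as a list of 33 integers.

π[0] = 0
j=1 s[j]='b': π[1]=1 (border 'b')
j=2 s[j]='c': k: 1→0; π[2]=0 (border '')
j=3 s[j]='d': π[3]=0 (border '')
j=4 s[j]='a': π[4]=0 (border '')
j=5 s[j]='d': π[5]=0 (border '')
j=6 s[j]='b': π[6]=1 (border 'b')
j=7 s[j]='a': k: 1→0; π[7]=0 (border '')
j=8 s[j]='a': π[8]=0 (border '')
j=9 s[j]='a': π[9]=0 (border '')
j=10 s[j]='d': π[10]=0 (border '')
j=11 s[j]='a': π[11]=0 (border '')
j=12 s[j]='b': π[12]=1 (border 'b')
j=13 s[j]='c': k: 1→0; π[13]=0 (border '')
j=14 s[j]='d': π[14]=0 (border '')
j=15 s[j]='d': π[15]=0 (border '')
j=16 s[j]='d': π[16]=0 (border '')
j=17 s[j]='a': π[17]=0 (border '')
j=18 s[j]='d': π[18]=0 (border '')
j=19 s[j]='a': π[19]=0 (border '')
j=20 s[j]='a': π[20]=0 (border '')
j=21 s[j]='d': π[21]=0 (border '')
j=22 s[j]='b': π[22]=1 (border 'b')
j=23 s[j]='b': π[23]=2 (border 'bb')
j=24 s[j]='a': k: 2→1→0; π[24]=0 (border '')
j=25 s[j]='a': π[25]=0 (border '')
j=26 s[j]='a': π[26]=0 (border '')
j=27 s[j]='b': π[27]=1 (border 'b')
j=28 s[j]='a': k: 1→0; π[28]=0 (border '')
j=29 s[j]='a': π[29]=0 (border '')
j=30 s[j]='b': π[30]=1 (border 'b')
j=31 s[j]='a': k: 1→0; π[31]=0 (border '')
j=32 s[j]='a': π[32]=0 (border '')

[0, 1, 0, 0, 0, 0, 1, 0, 0, 0, 0, 0, 1, 0, 0, 0, 0, 0, 0, 0, 0, 0, 1, 2, 0, 0, 0, 1, 0, 0, 1, 0, 0]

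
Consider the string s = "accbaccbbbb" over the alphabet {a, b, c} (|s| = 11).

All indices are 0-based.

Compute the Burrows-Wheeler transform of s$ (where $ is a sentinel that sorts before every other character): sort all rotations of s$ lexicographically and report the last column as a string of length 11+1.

rank  rotation      last
    0  $accbaccbbbb  b
    1  accbaccbbbb$  $
    2  accbbbb$accb  b
    3  b$accbaccbbb  b
    4  baccbbbb$acc  c
    5  bb$accbaccbb  b
    6  bbb$accbaccb  b
    7  bbbb$accbacc  c
    8  cbaccbbbb$ac  c
    9  cbbbb$accbac  c
   10  ccbaccbbbb$a  a
   11  ccbbbb$accba  a

b$bbcbbcccaa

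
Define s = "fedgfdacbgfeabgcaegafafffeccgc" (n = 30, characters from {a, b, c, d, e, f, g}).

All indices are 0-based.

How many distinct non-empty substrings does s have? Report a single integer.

rank | idx | suffix
   0 |  12 | abgcaegafafffeccgc
   1 |   6 | acbgfeabgcaegafafffeccgc
   2 |  16 | aegafafffeccgc
   3 |  19 | afafffeccgc
   4 |  21 | afffeccgc
   5 |  13 | bgcaegafafffeccgc
   6 |   8 | bgfeabgcaegafafffeccgc
   7 |  29 | c
   8 |  15 | caegafafffeccgc
   9 |   7 | cbgfeabgcaegafafffeccgc
  10 |  26 | ccgc
  11 |  27 | cgc
  12 |   5 | dacbgfeabgcaegafafffeccgc
  13 |   2 | dgfdacbgfeabgcaegafafffeccgc
  14 |  11 | eabgcaegafafffeccgc
  15 |  25 | eccgc
  16 |   1 | edgfdacbgfeabgcaegafafffeccgc
  17 |  17 | egafafffeccgc
  18 |  20 | fafffeccgc
  19 |   4 | fdacbgfeabgcaegafafffeccgc
  20 |  10 | feabgcaegafafffeccgc
  21 |  24 | feccgc
  22 |   0 | fedgfdacbgfeabgcaegafafffeccgc
  23 |  23 | ffeccgc
  24 |  22 | fffeccgc
  25 |  18 | gafafffeccgc
  26 |  28 | gc
  27 |  14 | gcaegafafffeccgc
  28 |   3 | gfdacbgfeabgcaegafafffeccgc
  29 |   9 | gfeabgcaegafafffeccgc

SA = [12, 6, 16, 19, 21, 13, 8, 29, 15, 7, 26, 27, 5, 2, 11, 25, 1, 17, 20, 4, 10, 24, 0, 23, 22, 18, 28, 14, 3, 9]
[i] adj suffixes → lcp
  [1] 12/6 → 1 ('a')
  [2] 6/16 → 1 ('a')
  [3] 16/19 → 1 ('a')
  [4] 19/21 → 2 ('af')
  [5] 21/13 → 0 ('')
  [6] 13/8 → 2 ('bg')
  [7] 8/29 → 0 ('')
  [8] 29/15 → 1 ('c')
  [9] 15/7 → 1 ('c')
  [10] 7/26 → 1 ('c')
  [11] 26/27 → 1 ('c')
  [12] 27/5 → 0 ('')
  [13] 5/2 → 1 ('d')
  [14] 2/11 → 0 ('')
  [15] 11/25 → 1 ('e')
  [16] 25/1 → 1 ('e')
  [17] 1/17 → 1 ('e')
  [18] 17/20 → 0 ('')
  [19] 20/4 → 1 ('f')
  [20] 4/10 → 1 ('f')
  [21] 10/24 → 2 ('fe')
  [22] 24/0 → 2 ('fe')
  [23] 0/23 → 1 ('f')
  [24] 23/22 → 2 ('ff')
  [25] 22/18 → 0 ('')
  [26] 18/28 → 1 ('g')
  [27] 28/14 → 2 ('gc')
  [28] 14/3 → 1 ('g')
  [29] 3/9 → 2 ('gf')

n(n+1)/2 = 30·31/2 = 465
Σ LCP = 0 + 1 + 1 + 1 + 2 + 0 + 2 + 0 + 1 + 1 + 1 + 1 + 0 + 1 + 0 + 1 + 1 + 1 + 0 + 1 + 1 + 2 + 2 + 1 + 2 + 0 + 1 + 2 + 1 + 2 = 30
distinct = 465 − 30 = 435

435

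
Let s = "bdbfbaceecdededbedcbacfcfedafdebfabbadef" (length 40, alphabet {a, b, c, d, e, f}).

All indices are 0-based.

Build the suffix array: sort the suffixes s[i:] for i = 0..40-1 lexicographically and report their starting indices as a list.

sorted suffixes:
  #0 SA[0]=33  'abbadef'
  #1 SA[1]=5  'aceecdededbedcbacfcfedafdebfabbadef'
  #2 SA[2]=20  'acfcfedafdebfabbadef'
  #3 SA[3]=36  'adef'
  #4 SA[4]=27  'afdebfabbadef'
  #5 SA[5]=4  'baceecdededbedcbacfcfedafdebfabbadef'
  #6 SA[6]=19  'bacfcfedafdebfabbadef'
  #7 SA[7]=35  'badef'
  #8 SA[8]=34  'bbadef'
  #9 SA[9]=0  'bdbfbaceecdededbedcbacfcfedafdebfabbadef'
  #10 SA[10]=15  'bedcbacfcfedafdebfabbadef'
  #11 SA[11]=31  'bfabbadef'
  #12 SA[12]=2  'bfbaceecdededbedcbacfcfedafdebfabbadef'
  #13 SA[13]=18  'cbacfcfedafdebfabbadef'
  #14 SA[14]=9  'cdededbedcbacfcfedafdebfabbadef'
  #15 SA[15]=6  'ceecdededbedcbacfcfedafdebfabbadef'
  #16 SA[16]=21  'cfcfedafdebfabbadef'
  #17 SA[17]=23  'cfedafdebfabbadef'
  #18 SA[18]=26  'dafdebfabbadef'
  #19 SA[19]=14  'dbedcbacfcfedafdebfabbadef'
  #20 SA[20]=1  'dbfbaceecdededbedcbacfcfedafdebfabbadef'
  #21 SA[21]=17  'dcbacfcfedafdebfabbadef'
  #22 SA[22]=29  'debfabbadef'
  #23 SA[23]=12  'dedbedcbacfcfedafdebfabbadef'
  #24 SA[24]=10  'dededbedcbacfcfedafdebfabbadef'
  #25 SA[25]=37  'def'
  #26 SA[26]=30  'ebfabbadef'
  #27 SA[27]=8  'ecdededbedcbacfcfedafdebfabbadef'
  #28 SA[28]=25  'edafdebfabbadef'
  #29 SA[29]=13  'edbedcbacfcfedafdebfabbadef'
  #30 SA[30]=16  'edcbacfcfedafdebfabbadef'
  #31 SA[31]=11  'ededbedcbacfcfedafdebfabbadef'
  #32 SA[32]=7  'eecdededbedcbacfcfedafdebfabbadef'
  #33 SA[33]=38  'ef'
  #34 SA[34]=39  'f'
  #35 SA[35]=32  'fabbadef'
  #36 SA[36]=3  'fbaceecdededbedcbacfcfedafdebfabbadef'
  #37 SA[37]=22  'fcfedafdebfabbadef'
  #38 SA[38]=28  'fdebfabbadef'
  #39 SA[39]=24  'fedafdebfabbadef'

[33, 5, 20, 36, 27, 4, 19, 35, 34, 0, 15, 31, 2, 18, 9, 6, 21, 23, 26, 14, 1, 17, 29, 12, 10, 37, 30, 8, 25, 13, 16, 11, 7, 38, 39, 32, 3, 22, 28, 24]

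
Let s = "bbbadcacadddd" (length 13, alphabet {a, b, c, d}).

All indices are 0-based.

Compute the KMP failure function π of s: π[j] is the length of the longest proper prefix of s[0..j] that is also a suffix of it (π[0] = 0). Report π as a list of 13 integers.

[0, 1, 2, 0, 0, 0, 0, 0, 0, 0, 0, 0, 0]

π[0] = 0
j=1 s[j]='b': π[1]=1 (border 'b')
j=2 s[j]='b': π[2]=2 (border 'bb')
j=3 s[j]='a': k: 2→1→0; π[3]=0 (border '')
j=4 s[j]='d': π[4]=0 (border '')
j=5 s[j]='c': π[5]=0 (border '')
j=6 s[j]='a': π[6]=0 (border '')
j=7 s[j]='c': π[7]=0 (border '')
j=8 s[j]='a': π[8]=0 (border '')
j=9 s[j]='d': π[9]=0 (border '')
j=10 s[j]='d': π[10]=0 (border '')
j=11 s[j]='d': π[11]=0 (border '')
j=12 s[j]='d': π[12]=0 (border '')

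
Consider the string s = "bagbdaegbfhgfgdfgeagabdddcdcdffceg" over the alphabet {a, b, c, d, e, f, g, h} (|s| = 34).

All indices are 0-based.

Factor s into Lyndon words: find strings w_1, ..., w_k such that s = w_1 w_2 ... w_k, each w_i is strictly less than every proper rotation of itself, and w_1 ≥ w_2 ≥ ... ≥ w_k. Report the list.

emit factor 1: 'b' (i=0, period=1)
emit factor 2: 'agbd' (i=1, period=4)
emit factor 3: 'aegbfhgfgdfgeag' (i=5, period=15)
emit factor 4: 'abdddcdcdffceg' (i=20, period=14)

["b", "agbd", "aegbfhgfgdfgeag", "abdddcdcdffceg"]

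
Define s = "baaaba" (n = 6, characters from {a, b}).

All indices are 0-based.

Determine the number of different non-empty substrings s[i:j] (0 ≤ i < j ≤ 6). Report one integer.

15

sorted suffixes:
  #0 SA[0]=5  'a'
  #1 SA[1]=1  'aaaba'
  #2 SA[2]=2  'aaba'
  #3 SA[3]=3  'aba'
  #4 SA[4]=4  'ba'
  #5 SA[5]=0  'baaaba'

SA = [5, 1, 2, 3, 4, 0]
[i] adj suffixes → lcp
  [1] 5/1 → 1 ('a')
  [2] 1/2 → 2 ('aa')
  [3] 2/3 → 1 ('a')
  [4] 3/4 → 0 ('')
  [5] 4/0 → 2 ('ba')

n(n+1)/2 = 6·7/2 = 21
Σ LCP = 0 + 1 + 2 + 1 + 0 + 2 = 6
distinct = 21 − 6 = 15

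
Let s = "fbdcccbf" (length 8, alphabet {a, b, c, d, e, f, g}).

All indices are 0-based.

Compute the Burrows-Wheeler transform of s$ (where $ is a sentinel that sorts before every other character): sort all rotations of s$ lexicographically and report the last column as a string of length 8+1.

ffcccdbb$

rank  rotation   last
    0  $fbdcccbf  f
    1  bdcccbf$f  f
    2  bf$fbdccc  c
    3  cbf$fbdcc  c
    4  ccbf$fbdc  c
    5  cccbf$fbd  d
    6  dcccbf$fb  b
    7  f$fbdcccb  b
    8  fbdcccbf$  $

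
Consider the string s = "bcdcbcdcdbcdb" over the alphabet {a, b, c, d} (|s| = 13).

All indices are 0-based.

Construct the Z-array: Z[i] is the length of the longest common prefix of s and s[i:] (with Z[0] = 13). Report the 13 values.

[13, 0, 0, 0, 4, 0, 0, 0, 0, 3, 0, 0, 1]

Z[0]=13
i=1: fresh scan; Z[1]=0
i=2: fresh scan; Z[2]=0
i=3: fresh scan; Z[3]=0
i=4: fresh scan; Z[4]=4 scan→box=[4,8)
i=5: min(r-i=3, Z[1]=0)=0; Z[5]=0
i=6: min(r-i=2, Z[2]=0)=0; Z[6]=0
i=7: min(r-i=1, Z[3]=0)=0; Z[7]=0
i=8: fresh scan; Z[8]=0
i=9: fresh scan; Z[9]=3 scan→box=[9,12)
i=10: min(r-i=2, Z[1]=0)=0; Z[10]=0
i=11: min(r-i=1, Z[2]=0)=0; Z[11]=0
i=12: fresh scan; Z[12]=1 scan→box=[12,13)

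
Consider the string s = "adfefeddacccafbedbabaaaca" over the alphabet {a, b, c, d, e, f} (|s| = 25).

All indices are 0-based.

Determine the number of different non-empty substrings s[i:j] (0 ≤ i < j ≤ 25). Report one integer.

299

rank | idx | suffix
   0 |  24 | a
   1 |  20 | aaaca
   2 |  21 | aaca
   3 |  18 | abaaaca
   4 |  22 | aca
   5 |   8 | acccafbedbabaaaca
   6 |   0 | adfefeddacccafbedbabaaaca
   7 |  12 | afbedbabaaaca
   8 |  19 | baaaca
   9 |  17 | babaaaca
  10 |  14 | bedbabaaaca
  11 |  23 | ca
  12 |  11 | cafbedbabaaaca
  13 |  10 | ccafbedbabaaaca
  14 |   9 | cccafbedbabaaaca
  15 |   7 | dacccafbedbabaaaca
  16 |  16 | dbabaaaca
  17 |   6 | ddacccafbedbabaaaca
  18 |   1 | dfefeddacccafbedbabaaaca
  19 |  15 | edbabaaaca
  20 |   5 | eddacccafbedbabaaaca
  21 |   3 | efeddacccafbedbabaaaca
  22 |  13 | fbedbabaaaca
  23 |   4 | feddacccafbedbabaaaca
  24 |   2 | fefeddacccafbedbabaaaca

SA = [24, 20, 21, 18, 22, 8, 0, 12, 19, 17, 14, 23, 11, 10, 9, 7, 16, 6, 1, 15, 5, 3, 13, 4, 2]
rank  pair      lcp
   1  s[24:],s[20:]  1  'a'
   2  s[20:],s[21:]  2  'aa'
   3  s[21:],s[18:]  1  'a'
   4  s[18:],s[22:]  1  'a'
   5  s[22:],s[8:]  2  'ac'
   6  s[8:],s[0:]  1  'a'
   7  s[0:],s[12:]  1  'a'
   8  s[12:],s[19:]  0  ''
   9  s[19:],s[17:]  2  'ba'
  10  s[17:],s[14:]  1  'b'
  11  s[14:],s[23:]  0  ''
  12  s[23:],s[11:]  2  'ca'
  13  s[11:],s[10:]  1  'c'
  14  s[10:],s[9:]  2  'cc'
  15  s[9:],s[7:]  0  ''
  16  s[7:],s[16:]  1  'd'
  17  s[16:],s[6:]  1  'd'
  18  s[6:],s[1:]  1  'd'
  19  s[1:],s[15:]  0  ''
  20  s[15:],s[5:]  2  'ed'
  21  s[5:],s[3:]  1  'e'
  22  s[3:],s[13:]  0  ''
  23  s[13:],s[4:]  1  'f'
  24  s[4:],s[2:]  2  'fe'

n(n+1)/2 = 25·26/2 = 325
Σ LCP = 0 + 1 + 2 + 1 + 1 + 2 + 1 + 1 + 0 + 2 + 1 + 0 + 2 + 1 + 2 + 0 + 1 + 1 + 1 + 0 + 2 + 1 + 0 + 1 + 2 = 26
distinct = 325 − 26 = 299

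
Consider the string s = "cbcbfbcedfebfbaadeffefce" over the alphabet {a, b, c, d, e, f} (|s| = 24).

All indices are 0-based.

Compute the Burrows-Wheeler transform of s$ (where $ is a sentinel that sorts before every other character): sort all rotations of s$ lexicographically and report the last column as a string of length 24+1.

ebafcfec$bfbaecfcfdbbedfe

rank  rotation                   last
    0  $cbcbfbcedfebfbaadeffefce  e
    1  aadeffefce$cbcbfbcedfebfb  b
    2  adeffefce$cbcbfbcedfebfba  a
    3  baadeffefce$cbcbfbcedfebf  f
    4  bcbfbcedfebfbaadeffefce$c  c
    5  bcedfebfbaadeffefce$cbcbf  f
    6  bfbaadeffefce$cbcbfbcedfe  e
    7  bfbcedfebfbaadeffefce$cbc  c
    8  cbcbfbcedfebfbaadeffefce$  $
    9  cbfbcedfebfbaadeffefce$cb  b
   10  ce$cbcbfbcedfebfbaadeffef  f
   11  cedfebfbaadeffefce$cbcbfb  b
   12  deffefce$cbcbfbcedfebfbaa  a
   13  dfebfbaadeffefce$cbcbfbce  e
   14  e$cbcbfbcedfebfbaadeffefc  c
   15  ebfbaadeffefce$cbcbfbcedf  f
   16  edfebfbaadeffefce$cbcbfbc  c
   17  efce$cbcbfbcedfebfbaadeff  f
   18  effefce$cbcbfbcedfebfbaad  d
   19  fbaadeffefce$cbcbfbcedfeb  b
   20  fbcedfebfbaadeffefce$cbcb  b
   21  fce$cbcbfbcedfebfbaadeffe  e
   22  febfbaadeffefce$cbcbfbced  d
   23  fefce$cbcbfbcedfebfbaadef  f
   24  ffefce$cbcbfbcedfebfbaade  e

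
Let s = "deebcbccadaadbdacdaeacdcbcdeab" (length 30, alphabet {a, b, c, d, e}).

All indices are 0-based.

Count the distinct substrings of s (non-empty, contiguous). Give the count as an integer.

rank | idx | suffix
   0 |  10 | aadbdacdaeacdcbcdeab
   1 |  28 | ab
   2 |  15 | acdaeacdcbcdeab
   3 |  20 | acdcbcdeab
   4 |   8 | adaadbdacdaeacdcbcdeab
   5 |  11 | adbdacdaeacdcbcdeab
   6 |  18 | aeacdcbcdeab
   7 |  29 | b
   8 |   3 | bcbccadaadbdacdaeacdcbcdeab
   9 |   5 | bccadaadbdacdaeacdcbcdeab
  10 |  24 | bcdeab
  11 |  13 | bdacdaeacdcbcdeab
  12 |   7 | cadaadbdacdaeacdcbcdeab
  13 |   4 | cbccadaadbdacdaeacdcbcdeab
  14 |  23 | cbcdeab
  15 |   6 | ccadaadbdacdaeacdcbcdeab
  16 |  16 | cdaeacdcbcdeab
  17 |  21 | cdcbcdeab
  18 |  25 | cdeab
  19 |   9 | daadbdacdaeacdcbcdeab
  20 |  14 | dacdaeacdcbcdeab
  21 |  17 | daeacdcbcdeab
  22 |  12 | dbdacdaeacdcbcdeab
  23 |  22 | dcbcdeab
  24 |  26 | deab
  25 |   0 | deebcbccadaadbdacdaeacdcbcdeab
  26 |  27 | eab
  27 |  19 | eacdcbcdeab
  28 |   2 | ebcbccadaadbdacdaeacdcbcdeab
  29 |   1 | eebcbccadaadbdacdaeacdcbcdeab

SA = [10, 28, 15, 20, 8, 11, 18, 29, 3, 5, 24, 13, 7, 4, 23, 6, 16, 21, 25, 9, 14, 17, 12, 22, 26, 0, 27, 19, 2, 1]
rank  pair      lcp
   1  s[10:],s[28:]  1  'a'
   2  s[28:],s[15:]  1  'a'
   3  s[15:],s[20:]  3  'acd'
   4  s[20:],s[8:]  1  'a'
   5  s[8:],s[11:]  2  'ad'
   6  s[11:],s[18:]  1  'a'
   7  s[18:],s[29:]  0  ''
   8  s[29:],s[3:]  1  'b'
   9  s[3:],s[5:]  2  'bc'
  10  s[5:],s[24:]  2  'bc'
  11  s[24:],s[13:]  1  'b'
  12  s[13:],s[7:]  0  ''
  13  s[7:],s[4:]  1  'c'
  14  s[4:],s[23:]  3  'cbc'
  15  s[23:],s[6:]  1  'c'
  16  s[6:],s[16:]  1  'c'
  17  s[16:],s[21:]  2  'cd'
  18  s[21:],s[25:]  2  'cd'
  19  s[25:],s[9:]  0  ''
  20  s[9:],s[14:]  2  'da'
  21  s[14:],s[17:]  2  'da'
  22  s[17:],s[12:]  1  'd'
  23  s[12:],s[22:]  1  'd'
  24  s[22:],s[26:]  1  'd'
  25  s[26:],s[0:]  2  'de'
  26  s[0:],s[27:]  0  ''
  27  s[27:],s[19:]  2  'ea'
  28  s[19:],s[2:]  1  'e'
  29  s[2:],s[1:]  1  'e'

n(n+1)/2 = 30·31/2 = 465
Σ LCP = 0 + 1 + 1 + 3 + 1 + 2 + 1 + 0 + 1 + 2 + 2 + 1 + 0 + 1 + 3 + 1 + 1 + 2 + 2 + 0 + 2 + 2 + 1 + 1 + 1 + 2 + 0 + 2 + 1 + 1 = 38
distinct = 465 − 38 = 427

427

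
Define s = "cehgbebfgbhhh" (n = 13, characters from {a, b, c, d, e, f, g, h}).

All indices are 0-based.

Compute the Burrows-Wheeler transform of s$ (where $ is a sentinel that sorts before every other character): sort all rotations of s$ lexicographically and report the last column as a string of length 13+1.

hgeg$bcbhfhehb

rank  rotation        last
    0  $cehgbebfgbhhh  h
    1  bebfgbhhh$cehg  g
    2  bfgbhhh$cehgbe  e
    3  bhhh$cehgbebfg  g
    4  cehgbebfgbhhh$  $
    5  ebfgbhhh$cehgb  b
    6  ehgbebfgbhhh$c  c
    7  fgbhhh$cehgbeb  b
    8  gbebfgbhhh$ceh  h
    9  gbhhh$cehgbebf  f
   10  h$cehgbebfgbhh  h
   11  hgbebfgbhhh$ce  e
   12  hh$cehgbebfgbh  h
   13  hhh$cehgbebfgb  b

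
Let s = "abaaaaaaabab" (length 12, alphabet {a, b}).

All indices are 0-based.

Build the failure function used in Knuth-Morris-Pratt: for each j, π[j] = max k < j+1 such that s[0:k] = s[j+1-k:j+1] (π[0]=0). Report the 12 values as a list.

[0, 0, 1, 1, 1, 1, 1, 1, 1, 2, 3, 2]

π[0] = 0
j=1 s[j]='b': π[1]=0 (border '')
j=2 s[j]='a': π[2]=1 (border 'a')
j=3 s[j]='a': k: 1→0; π[3]=1 (border 'a')
j=4 s[j]='a': k: 1→0; π[4]=1 (border 'a')
j=5 s[j]='a': k: 1→0; π[5]=1 (border 'a')
j=6 s[j]='a': k: 1→0; π[6]=1 (border 'a')
j=7 s[j]='a': k: 1→0; π[7]=1 (border 'a')
j=8 s[j]='a': k: 1→0; π[8]=1 (border 'a')
j=9 s[j]='b': π[9]=2 (border 'ab')
j=10 s[j]='a': π[10]=3 (border 'aba')
j=11 s[j]='b': k: 3→1; π[11]=2 (border 'ab')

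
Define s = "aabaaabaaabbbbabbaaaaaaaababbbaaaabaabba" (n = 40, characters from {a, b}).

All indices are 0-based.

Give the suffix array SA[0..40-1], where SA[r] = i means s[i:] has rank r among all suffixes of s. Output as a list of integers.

[39, 17, 18, 19, 20, 30, 21, 3, 31, 22, 7, 0, 4, 32, 23, 35, 8, 1, 5, 33, 24, 36, 14, 26, 9, 38, 16, 29, 2, 6, 34, 13, 25, 37, 15, 28, 12, 27, 11, 10]

rank | idx | suffix
   0 |  39 | a
   1 |  17 | aaaaaaaababbbaaaabaabba
   2 |  18 | aaaaaaababbbaaaabaabba
   3 |  19 | aaaaaababbbaaaabaabba
   4 |  20 | aaaaababbbaaaabaabba
   5 |  30 | aaaabaabba
   6 |  21 | aaaababbbaaaabaabba
   7 |   3 | aaabaaabbbbabbaaaaaaaababbbaaaabaabba
   8 |  31 | aaabaabba
   9 |  22 | aaababbbaaaabaabba
  10 |   7 | aaabbbbabbaaaaaaaababbbaaaabaabba
  11 |   0 | aabaaabaaabbbbabbaaaaaaaababbbaaaabaabba
  12 |   4 | aabaaabbbbabbaaaaaaaababbbaaaabaabba
  13 |  32 | aabaabba
  14 |  23 | aababbbaaaabaabba
  15 |  35 | aabba
  16 |   8 | aabbbbabbaaaaaaaababbbaaaabaabba
  17 |   1 | abaaabaaabbbbabbaaaaaaaababbbaaaabaabba
  18 |   5 | abaaabbbbabbaaaaaaaababbbaaaabaabba
  19 |  33 | abaabba
  20 |  24 | ababbbaaaabaabba
  21 |  36 | abba
  22 |  14 | abbaaaaaaaababbbaaaabaabba
  23 |  26 | abbbaaaabaabba
  24 |   9 | abbbbabbaaaaaaaababbbaaaabaabba
  25 |  38 | ba
  26 |  16 | baaaaaaaababbbaaaabaabba
  27 |  29 | baaaabaabba
  28 |   2 | baaabaaabbbbabbaaaaaaaababbbaaaabaabba
  29 |   6 | baaabbbbabbaaaaaaaababbbaaaabaabba
  30 |  34 | baabba
  31 |  13 | babbaaaaaaaababbbaaaabaabba
  32 |  25 | babbbaaaabaabba
  33 |  37 | bba
  34 |  15 | bbaaaaaaaababbbaaaabaabba
  35 |  28 | bbaaaabaabba
  36 |  12 | bbabbaaaaaaaababbbaaaabaabba
  37 |  27 | bbbaaaabaabba
  38 |  11 | bbbabbaaaaaaaababbbaaaabaabba
  39 |  10 | bbbbabbaaaaaaaababbbaaaabaabba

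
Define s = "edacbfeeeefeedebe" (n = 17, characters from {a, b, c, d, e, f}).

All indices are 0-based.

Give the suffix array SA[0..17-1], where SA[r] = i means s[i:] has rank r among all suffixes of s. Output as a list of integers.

[2, 15, 4, 3, 1, 13, 16, 14, 0, 12, 11, 6, 7, 8, 9, 10, 5]

sorted suffixes:
  #0 SA[0]=2  'acbfeeeefeedebe'
  #1 SA[1]=15  'be'
  #2 SA[2]=4  'bfeeeefeedebe'
  #3 SA[3]=3  'cbfeeeefeedebe'
  #4 SA[4]=1  'dacbfeeeefeedebe'
  #5 SA[5]=13  'debe'
  #6 SA[6]=16  'e'
  #7 SA[7]=14  'ebe'
  #8 SA[8]=0  'edacbfeeeefeedebe'
  #9 SA[9]=12  'edebe'
  #10 SA[10]=11  'eedebe'
  #11 SA[11]=6  'eeeefeedebe'
  #12 SA[12]=7  'eeefeedebe'
  #13 SA[13]=8  'eefeedebe'
  #14 SA[14]=9  'efeedebe'
  #15 SA[15]=10  'feedebe'
  #16 SA[16]=5  'feeeefeedebe'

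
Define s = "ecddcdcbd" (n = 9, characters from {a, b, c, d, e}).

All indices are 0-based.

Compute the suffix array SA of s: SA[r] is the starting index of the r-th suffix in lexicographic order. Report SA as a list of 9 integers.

[7, 6, 4, 1, 8, 5, 3, 2, 0]

sorted suffixes:
  #0 SA[0]=7  'bd'
  #1 SA[1]=6  'cbd'
  #2 SA[2]=4  'cdcbd'
  #3 SA[3]=1  'cddcdcbd'
  #4 SA[4]=8  'd'
  #5 SA[5]=5  'dcbd'
  #6 SA[6]=3  'dcdcbd'
  #7 SA[7]=2  'ddcdcbd'
  #8 SA[8]=0  'ecddcdcbd'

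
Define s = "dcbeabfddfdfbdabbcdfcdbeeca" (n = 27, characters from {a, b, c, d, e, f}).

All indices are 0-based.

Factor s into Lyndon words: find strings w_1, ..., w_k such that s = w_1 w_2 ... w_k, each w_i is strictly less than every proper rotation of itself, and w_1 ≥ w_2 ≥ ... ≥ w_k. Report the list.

["d", "c", "be", "abfddfdfbd", "abbcdfcdbeec", "a"]

emit factor 1: 'd' (i=0, period=1)
emit factor 2: 'c' (i=1, period=1)
emit factor 3: 'be' (i=2, period=2)
emit factor 4: 'abfddfdfbd' (i=4, period=10)
emit factor 5: 'abbcdfcdbeec' (i=14, period=12)
emit factor 6: 'a' (i=26, period=1)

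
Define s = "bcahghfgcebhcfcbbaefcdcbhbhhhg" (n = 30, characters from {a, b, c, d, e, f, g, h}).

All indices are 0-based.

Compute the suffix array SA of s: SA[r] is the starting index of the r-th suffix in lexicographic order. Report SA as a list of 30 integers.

[17, 2, 16, 15, 0, 23, 10, 25, 1, 14, 22, 20, 8, 12, 21, 9, 18, 13, 19, 6, 29, 7, 4, 24, 11, 5, 28, 3, 27, 26]

sorted suffixes:
  #0 SA[0]=17  'aefcdcbhbhhhg'
  #1 SA[1]=2  'ahghfgcebhcfcbbaefcdcbhbhhhg'
  #2 SA[2]=16  'baefcdcbhbhhhg'
  #3 SA[3]=15  'bbaefcdcbhbhhhg'
  #4 SA[4]=0  'bcahghfgcebhcfcbbaefcdcbhbhhhg'
  #5 SA[5]=23  'bhbhhhg'
  #6 SA[6]=10  'bhcfcbbaefcdcbhbhhhg'
  #7 SA[7]=25  'bhhhg'
  #8 SA[8]=1  'cahghfgcebhcfcbbaefcdcbhbhhhg'
  #9 SA[9]=14  'cbbaefcdcbhbhhhg'
  #10 SA[10]=22  'cbhbhhhg'
  #11 SA[11]=20  'cdcbhbhhhg'
  #12 SA[12]=8  'cebhcfcbbaefcdcbhbhhhg'
  #13 SA[13]=12  'cfcbbaefcdcbhbhhhg'
  #14 SA[14]=21  'dcbhbhhhg'
  #15 SA[15]=9  'ebhcfcbbaefcdcbhbhhhg'
  #16 SA[16]=18  'efcdcbhbhhhg'
  #17 SA[17]=13  'fcbbaefcdcbhbhhhg'
  #18 SA[18]=19  'fcdcbhbhhhg'
  #19 SA[19]=6  'fgcebhcfcbbaefcdcbhbhhhg'
  #20 SA[20]=29  'g'
  #21 SA[21]=7  'gcebhcfcbbaefcdcbhbhhhg'
  #22 SA[22]=4  'ghfgcebhcfcbbaefcdcbhbhhhg'
  #23 SA[23]=24  'hbhhhg'
  #24 SA[24]=11  'hcfcbbaefcdcbhbhhhg'
  #25 SA[25]=5  'hfgcebhcfcbbaefcdcbhbhhhg'
  #26 SA[26]=28  'hg'
  #27 SA[27]=3  'hghfgcebhcfcbbaefcdcbhbhhhg'
  #28 SA[28]=27  'hhg'
  #29 SA[29]=26  'hhhg'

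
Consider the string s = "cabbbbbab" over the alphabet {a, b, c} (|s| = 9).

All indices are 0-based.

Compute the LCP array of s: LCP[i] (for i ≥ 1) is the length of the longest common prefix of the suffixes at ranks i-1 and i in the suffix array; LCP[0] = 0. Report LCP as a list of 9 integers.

[0, 2, 0, 1, 1, 2, 3, 4, 0]

rank | idx | suffix
   0 |   7 | ab
   1 |   1 | abbbbbab
   2 |   8 | b
   3 |   6 | bab
   4 |   5 | bbab
   5 |   4 | bbbab
   6 |   3 | bbbbab
   7 |   2 | bbbbbab
   8 |   0 | cabbbbbab

SA = [7, 1, 8, 6, 5, 4, 3, 2, 0]
[i] adj suffixes → lcp
  [1] 7/1 → 2 ('ab')
  [2] 1/8 → 0 ('')
  [3] 8/6 → 1 ('b')
  [4] 6/5 → 1 ('b')
  [5] 5/4 → 2 ('bb')
  [6] 4/3 → 3 ('bbb')
  [7] 3/2 → 4 ('bbbb')
  [8] 2/0 → 0 ('')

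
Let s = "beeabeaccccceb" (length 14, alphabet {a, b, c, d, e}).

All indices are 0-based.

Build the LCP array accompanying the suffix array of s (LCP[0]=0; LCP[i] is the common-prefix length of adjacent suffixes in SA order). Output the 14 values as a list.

[0, 1, 0, 1, 2, 0, 4, 3, 2, 1, 0, 2, 1, 1]

rank→(start, suffix):
  0 → (3, 'abeaccccceb')
  1 → (6, 'accccceb')
  2 → (13, 'b')
  3 → (4, 'beaccccceb')
  4 → (0, 'beeabeaccccceb')
  5 → (7, 'ccccceb')
  6 → (8, 'cccceb')
  7 → (9, 'ccceb')
  8 → (10, 'cceb')
  9 → (11, 'ceb')
  10 → (2, 'eabeaccccceb')
  11 → (5, 'eaccccceb')
  12 → (12, 'eb')
  13 → (1, 'eeabeaccccceb')

SA = [3, 6, 13, 4, 0, 7, 8, 9, 10, 11, 2, 5, 12, 1]
i: (SA[i-1],SA[i]) lcp shared
  1: (3,6) 1 'a'
  2: (6,13) 0 ''
  3: (13,4) 1 'b'
  4: (4,0) 2 'be'
  5: (0,7) 0 ''
  6: (7,8) 4 'cccc'
  7: (8,9) 3 'ccc'
  8: (9,10) 2 'cc'
  9: (10,11) 1 'c'
  10: (11,2) 0 ''
  11: (2,5) 2 'ea'
  12: (5,12) 1 'e'
  13: (12,1) 1 'e'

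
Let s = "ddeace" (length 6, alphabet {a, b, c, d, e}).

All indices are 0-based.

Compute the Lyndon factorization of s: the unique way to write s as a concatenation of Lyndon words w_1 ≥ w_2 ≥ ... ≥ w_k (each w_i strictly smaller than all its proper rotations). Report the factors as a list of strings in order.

emit factor 1: 'dde' (i=0, period=3)
emit factor 2: 'ace' (i=3, period=3)

["dde", "ace"]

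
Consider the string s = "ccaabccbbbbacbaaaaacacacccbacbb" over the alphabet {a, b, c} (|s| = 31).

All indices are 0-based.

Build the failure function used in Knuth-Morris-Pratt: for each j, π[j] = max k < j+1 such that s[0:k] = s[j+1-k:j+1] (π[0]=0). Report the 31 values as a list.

π[0] = 0
j=1 s[j]='c': π[1]=1 (border 'c')
j=2 s[j]='a': k: 1→0; π[2]=0 (border '')
j=3 s[j]='a': π[3]=0 (border '')
j=4 s[j]='b': π[4]=0 (border '')
j=5 s[j]='c': π[5]=1 (border 'c')
j=6 s[j]='c': π[6]=2 (border 'cc')
j=7 s[j]='b': k: 2→1→0; π[7]=0 (border '')
j=8 s[j]='b': π[8]=0 (border '')
j=9 s[j]='b': π[9]=0 (border '')
j=10 s[j]='b': π[10]=0 (border '')
j=11 s[j]='a': π[11]=0 (border '')
j=12 s[j]='c': π[12]=1 (border 'c')
j=13 s[j]='b': k: 1→0; π[13]=0 (border '')
j=14 s[j]='a': π[14]=0 (border '')
j=15 s[j]='a': π[15]=0 (border '')
j=16 s[j]='a': π[16]=0 (border '')
j=17 s[j]='a': π[17]=0 (border '')
j=18 s[j]='a': π[18]=0 (border '')
j=19 s[j]='c': π[19]=1 (border 'c')
j=20 s[j]='a': k: 1→0; π[20]=0 (border '')
j=21 s[j]='c': π[21]=1 (border 'c')
j=22 s[j]='a': k: 1→0; π[22]=0 (border '')
j=23 s[j]='c': π[23]=1 (border 'c')
j=24 s[j]='c': π[24]=2 (border 'cc')
j=25 s[j]='c': k: 2→1; π[25]=2 (border 'cc')
j=26 s[j]='b': k: 2→1→0; π[26]=0 (border '')
j=27 s[j]='a': π[27]=0 (border '')
j=28 s[j]='c': π[28]=1 (border 'c')
j=29 s[j]='b': k: 1→0; π[29]=0 (border '')
j=30 s[j]='b': π[30]=0 (border '')

[0, 1, 0, 0, 0, 1, 2, 0, 0, 0, 0, 0, 1, 0, 0, 0, 0, 0, 0, 1, 0, 1, 0, 1, 2, 2, 0, 0, 1, 0, 0]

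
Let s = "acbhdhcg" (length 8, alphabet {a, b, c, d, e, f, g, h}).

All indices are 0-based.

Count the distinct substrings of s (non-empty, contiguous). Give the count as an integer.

34

rank | idx | suffix
   0 |   0 | acbhdhcg
   1 |   2 | bhdhcg
   2 |   1 | cbhdhcg
   3 |   6 | cg
   4 |   4 | dhcg
   5 |   7 | g
   6 |   5 | hcg
   7 |   3 | hdhcg

SA = [0, 2, 1, 6, 4, 7, 5, 3]
i: (SA[i-1],SA[i]) lcp shared
  1: (0,2) 0 ''
  2: (2,1) 0 ''
  3: (1,6) 1 'c'
  4: (6,4) 0 ''
  5: (4,7) 0 ''
  6: (7,5) 0 ''
  7: (5,3) 1 'h'

n(n+1)/2 = 8·9/2 = 36
Σ LCP = 0 + 0 + 0 + 1 + 0 + 0 + 0 + 1 = 2
distinct = 36 − 2 = 34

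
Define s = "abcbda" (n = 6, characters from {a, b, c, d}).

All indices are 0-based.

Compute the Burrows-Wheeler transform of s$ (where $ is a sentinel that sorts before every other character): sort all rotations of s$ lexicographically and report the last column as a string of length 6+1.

ad$acbb

rank  rotation last
    0  $abcbda  a
    1  a$abcbd  d
    2  abcbda$  $
    3  bcbda$a  a
    4  bda$abc  c
    5  cbda$ab  b
    6  da$abcb  b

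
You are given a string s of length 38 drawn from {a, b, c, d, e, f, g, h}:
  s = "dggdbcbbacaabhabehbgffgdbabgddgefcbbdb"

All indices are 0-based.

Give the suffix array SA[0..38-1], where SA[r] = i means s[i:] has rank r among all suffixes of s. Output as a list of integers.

sorted suffixes:
  #0 SA[0]=10  'aabhabehbgffgdbabgddgefcbbdb'
  #1 SA[1]=14  'abehbgffgdbabgddgefcbbdb'
  #2 SA[2]=25  'abgddgefcbbdb'
  #3 SA[3]=11  'abhabehbgffgdbabgddgefcbbdb'
  #4 SA[4]=8  'acaabhabehbgffgdbabgddgefcbbdb'
  #5 SA[5]=37  'b'
  #6 SA[6]=24  'babgddgefcbbdb'
  #7 SA[7]=7  'bacaabhabehbgffgdbabgddgefcbbdb'
  #8 SA[8]=6  'bbacaabhabehbgffgdbabgddgefcbbdb'
  #9 SA[9]=34  'bbdb'
  #10 SA[10]=4  'bcbbacaabhabehbgffgdbabgddgefcbbdb'
  #11 SA[11]=35  'bdb'
  #12 SA[12]=15  'behbgffgdbabgddgefcbbdb'
  #13 SA[13]=26  'bgddgefcbbdb'
  #14 SA[14]=18  'bgffgdbabgddgefcbbdb'
  #15 SA[15]=12  'bhabehbgffgdbabgddgefcbbdb'
  #16 SA[16]=9  'caabhabehbgffgdbabgddgefcbbdb'
  #17 SA[17]=5  'cbbacaabhabehbgffgdbabgddgefcbbdb'
  #18 SA[18]=33  'cbbdb'
  #19 SA[19]=36  'db'
  #20 SA[20]=23  'dbabgddgefcbbdb'
  #21 SA[21]=3  'dbcbbacaabhabehbgffgdbabgddgefcbbdb'
  #22 SA[22]=28  'ddgefcbbdb'
  #23 SA[23]=29  'dgefcbbdb'
  #24 SA[24]=0  'dggdbcbbacaabhabehbgffgdbabgddgefcbbdb'
  #25 SA[25]=31  'efcbbdb'
  #26 SA[26]=16  'ehbgffgdbabgddgefcbbdb'
  #27 SA[27]=32  'fcbbdb'
  #28 SA[28]=20  'ffgdbabgddgefcbbdb'
  #29 SA[29]=21  'fgdbabgddgefcbbdb'
  #30 SA[30]=22  'gdbabgddgefcbbdb'
  #31 SA[31]=2  'gdbcbbacaabhabehbgffgdbabgddgefcbbdb'
  #32 SA[32]=27  'gddgefcbbdb'
  #33 SA[33]=30  'gefcbbdb'
  #34 SA[34]=19  'gffgdbabgddgefcbbdb'
  #35 SA[35]=1  'ggdbcbbacaabhabehbgffgdbabgddgefcbbdb'
  #36 SA[36]=13  'habehbgffgdbabgddgefcbbdb'
  #37 SA[37]=17  'hbgffgdbabgddgefcbbdb'

[10, 14, 25, 11, 8, 37, 24, 7, 6, 34, 4, 35, 15, 26, 18, 12, 9, 5, 33, 36, 23, 3, 28, 29, 0, 31, 16, 32, 20, 21, 22, 2, 27, 30, 19, 1, 13, 17]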